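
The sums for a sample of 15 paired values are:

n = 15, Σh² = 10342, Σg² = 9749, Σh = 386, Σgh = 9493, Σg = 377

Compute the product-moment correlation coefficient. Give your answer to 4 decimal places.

r = (nΣgh − ΣgΣh) / √[(nΣg² − (Σg)²)(nΣh² − (Σh)²)]
Numerator: 15×9493 − 377×386 = -3127
Denominator: √[(146235 − 142129)(155130 − 148996)] = √[4106 × 6134] = 5018.5859
r = -3127 / 5018.5859 ≈ -0.6231

-0.6231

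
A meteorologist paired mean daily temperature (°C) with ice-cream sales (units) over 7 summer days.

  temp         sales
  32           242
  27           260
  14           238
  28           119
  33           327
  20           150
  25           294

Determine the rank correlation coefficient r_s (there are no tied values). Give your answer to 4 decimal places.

0.3929

Rank temp: 6, 4, 1, 5, 7, 2, 3
Rank sales: 4, 5, 3, 1, 7, 2, 6
d = rank(temp) − rank(sales): 2, -1, -2, 4, 0, 0, -3; Σd² = 34
ρ = 1 − 6Σd² / [n(n²−1)] = 1 − 6×34 / (7×48) = 1 − 204/336 ≈ 0.3929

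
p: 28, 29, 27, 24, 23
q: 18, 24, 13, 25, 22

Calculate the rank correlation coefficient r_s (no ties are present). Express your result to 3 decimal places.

-0.100

Rank p: 4, 5, 3, 2, 1
Rank q: 2, 4, 1, 5, 3
d = rank(p) − rank(q): 2, 1, 2, -3, -2; Σd² = 22
ρ = 1 − 6Σd² / [n(n²−1)] = 1 − 6×22 / (5×24) = 1 − 132/120 ≈ -0.100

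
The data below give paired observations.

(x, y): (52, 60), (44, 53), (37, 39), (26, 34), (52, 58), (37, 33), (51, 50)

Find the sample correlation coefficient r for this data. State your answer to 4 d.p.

n = 7, Σx = 299, Σy = 327, Σx² = 13359, Σy² = 16039, Σxy = 14566
nΣxy − ΣxΣy = 101962 − 97773 = 4189
nΣx² − (Σx)² = 93513 − 89401 = 4112; nΣy² − (Σy)² = 112273 − 106929 = 5344
r = 4189 / √(4112 × 5344) = 4189 / 4687.6996 ≈ 0.8936

0.8936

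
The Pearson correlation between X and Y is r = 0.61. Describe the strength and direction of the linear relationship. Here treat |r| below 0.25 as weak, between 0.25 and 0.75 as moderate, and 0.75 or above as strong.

moderate positive

r = 0.61 > 0 so the relationship is positive.
|r| = 0.61, which falls in the moderate range.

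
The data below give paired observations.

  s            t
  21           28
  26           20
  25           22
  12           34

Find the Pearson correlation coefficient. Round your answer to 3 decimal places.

n = 4, Σs = 84, Σt = 104, Σs² = 1886, Σt² = 2824, Σst = 2066
nΣst − ΣsΣt = 8264 − 8736 = -472
nΣs² − (Σs)² = 7544 − 7056 = 488; nΣt² − (Σt)² = 11296 − 10816 = 480
r = -472 / √(488 × 480) = -472 / 483.9835 ≈ -0.975

-0.975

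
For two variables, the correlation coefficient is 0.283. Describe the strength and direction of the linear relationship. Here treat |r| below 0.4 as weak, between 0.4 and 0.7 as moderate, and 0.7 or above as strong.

weak positive

r = 0.283 > 0 so the relationship is positive.
|r| = 0.283, which falls in the weak range.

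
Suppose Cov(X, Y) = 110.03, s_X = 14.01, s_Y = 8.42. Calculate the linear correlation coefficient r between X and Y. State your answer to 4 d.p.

0.9327

r = Cov(X,Y) / (s_X · s_Y) = 110.03 / (14.01 × 8.42)
  = 110.03 / 117.9642 ≈ 0.9327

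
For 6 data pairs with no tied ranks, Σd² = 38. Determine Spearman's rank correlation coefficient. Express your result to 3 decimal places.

-0.086

ρ = 1 − 6Σd² / [n(n²−1)] = 1 − 6×38 / (6×35)
  = 1 − 228/210 = 1 − 1.0857 ≈ -0.086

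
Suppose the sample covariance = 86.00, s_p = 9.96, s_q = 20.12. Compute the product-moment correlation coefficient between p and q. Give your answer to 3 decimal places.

r = Cov(p,q) / (s_p · s_q) = 86.00 / (9.96 × 20.12)
  = 86.00 / 200.3952 ≈ 0.429

0.429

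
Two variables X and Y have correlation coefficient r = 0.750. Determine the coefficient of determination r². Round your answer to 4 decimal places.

r² = (0.750)² = 0.5625

0.5625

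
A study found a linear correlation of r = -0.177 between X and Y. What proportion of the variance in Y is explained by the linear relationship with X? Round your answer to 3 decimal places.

r² = (-0.177)² = 0.031

0.031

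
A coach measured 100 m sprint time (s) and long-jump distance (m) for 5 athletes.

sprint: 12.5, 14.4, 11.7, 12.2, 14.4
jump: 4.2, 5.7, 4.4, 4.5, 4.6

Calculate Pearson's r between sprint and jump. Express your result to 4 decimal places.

n = 5, Σx = 65.2, Σy = 23.4, Σx² = 856.7, Σy² = 110.9, Σxy = 307.2
nΣxy − ΣxΣy = 1536 − 1525.68 = 10.32
nΣx² − (Σx)² = 4283.5 − 4251.04 = 32.46; nΣy² − (Σy)² = 554.5 − 547.56 = 6.94
r = 10.32 / √(32.46 × 6.94) = 10.32 / 15.0091 ≈ 0.6876

0.6876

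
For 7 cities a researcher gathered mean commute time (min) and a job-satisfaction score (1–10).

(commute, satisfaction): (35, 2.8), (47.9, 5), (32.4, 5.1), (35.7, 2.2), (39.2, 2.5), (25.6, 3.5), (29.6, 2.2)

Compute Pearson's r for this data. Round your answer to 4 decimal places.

0.3174

n = 7, Σx = 245.4, Σy = 23.3, Σx² = 8911.82, Σy² = 87.03, Σxy = 834
nΣxy − ΣxΣy = 5838 − 5717.82 = 120.18
nΣx² − (Σx)² = 62382.74 − 60221.16 = 2161.58; nΣy² − (Σy)² = 609.21 − 542.89 = 66.32
r = 120.18 / √(2161.58 × 66.32) = 120.18 / 378.6238 ≈ 0.3174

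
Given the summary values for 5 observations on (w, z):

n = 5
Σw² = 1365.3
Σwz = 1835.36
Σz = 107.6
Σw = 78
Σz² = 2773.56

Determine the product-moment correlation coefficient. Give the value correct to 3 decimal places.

0.601

r = (nΣwz − ΣwΣz) / √[(nΣw² − (Σw)²)(nΣz² − (Σz)²)]
Numerator: 5×1835.36 − 78×107.6 = 784
Denominator: √[(6826.5 − 6084)(13867.8 − 11577.76)] = √[742.5 × 2290.04] = 1303.9765
r = 784 / 1303.9765 ≈ 0.601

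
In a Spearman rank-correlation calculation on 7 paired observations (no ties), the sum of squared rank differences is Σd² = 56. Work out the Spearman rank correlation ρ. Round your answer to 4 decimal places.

0.0000

ρ = 1 − 6Σd² / [n(n²−1)] = 1 − 6×56 / (7×48)
  = 1 − 336/336 = 1 − 1.00000 ≈ 0.0000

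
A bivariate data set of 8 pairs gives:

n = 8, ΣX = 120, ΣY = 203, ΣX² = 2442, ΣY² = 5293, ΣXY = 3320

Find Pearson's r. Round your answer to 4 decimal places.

r = (nΣXY − ΣXΣY) / √[(nΣX² − (ΣX)²)(nΣY² − (ΣY)²)]
Numerator: 8×3320 − 120×203 = 2200
Denominator: √[(19536 − 14400)(42344 − 41209)] = √[5136 × 1135] = 2414.4068
r = 2200 / 2414.4068 ≈ 0.9112

0.9112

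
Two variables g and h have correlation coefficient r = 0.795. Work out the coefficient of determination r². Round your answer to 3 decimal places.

r² = (0.795)² = 0.632

0.632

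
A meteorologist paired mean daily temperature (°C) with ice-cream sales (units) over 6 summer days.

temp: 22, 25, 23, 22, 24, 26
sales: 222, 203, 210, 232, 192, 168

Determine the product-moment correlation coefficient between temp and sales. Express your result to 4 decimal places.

-0.9160

n = 6, Σx = 142, Σy = 1227, Σx² = 3374, Σy² = 253505, Σxy = 28869
nΣxy − ΣxΣy = 173214 − 174234 = -1020
nΣx² − (Σx)² = 20244 − 20164 = 80; nΣy² − (Σy)² = 1521030 − 1505529 = 15501
r = -1020 / √(80 × 15501) = -1020 / 1113.5888 ≈ -0.9160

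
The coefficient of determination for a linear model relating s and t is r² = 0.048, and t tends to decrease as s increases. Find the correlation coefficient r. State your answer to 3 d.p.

|r| = √0.048 = 0.219
The association is negative, so r = −0.219.

-0.219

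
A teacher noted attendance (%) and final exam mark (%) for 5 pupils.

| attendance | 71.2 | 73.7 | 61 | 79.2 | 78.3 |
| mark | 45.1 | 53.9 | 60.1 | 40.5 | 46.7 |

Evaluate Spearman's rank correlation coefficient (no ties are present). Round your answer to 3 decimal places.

-0.700

Rank attendance: 2, 3, 1, 5, 4
Rank mark: 2, 4, 5, 1, 3
d = rank(attendance) − rank(mark): 0, -1, -4, 4, 1; Σd² = 34
ρ = 1 − 6Σd² / [n(n²−1)] = 1 − 6×34 / (5×24) = 1 − 204/120 ≈ -0.700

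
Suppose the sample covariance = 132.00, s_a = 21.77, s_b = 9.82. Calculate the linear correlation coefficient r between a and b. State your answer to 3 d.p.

0.617

r = Cov(a,b) / (s_a · s_b) = 132.00 / (21.77 × 9.82)
  = 132.00 / 213.7814 ≈ 0.617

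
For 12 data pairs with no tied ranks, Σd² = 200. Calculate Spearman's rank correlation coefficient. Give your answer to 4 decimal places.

0.3007

ρ = 1 − 6Σd² / [n(n²−1)] = 1 − 6×200 / (12×143)
  = 1 − 1200/1716 = 1 − 0.69930 ≈ 0.3007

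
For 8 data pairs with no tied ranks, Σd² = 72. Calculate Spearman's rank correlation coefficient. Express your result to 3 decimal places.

0.143

ρ = 1 − 6Σd² / [n(n²−1)] = 1 − 6×72 / (8×63)
  = 1 − 432/504 = 1 − 0.8571 ≈ 0.143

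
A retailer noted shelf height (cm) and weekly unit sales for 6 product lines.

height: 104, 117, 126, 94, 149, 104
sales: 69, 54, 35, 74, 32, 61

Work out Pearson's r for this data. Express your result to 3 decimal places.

n = 6, Σx = 694, Σy = 325, Σx² = 82234, Σy² = 19123, Σxy = 35972
nΣxy − ΣxΣy = 215832 − 225550 = -9718
nΣx² − (Σx)² = 493404 − 481636 = 11768; nΣy² − (Σy)² = 114738 − 105625 = 9113
r = -9718 / √(11768 × 9113) = -9718 / 10355.7609 ≈ -0.938

-0.938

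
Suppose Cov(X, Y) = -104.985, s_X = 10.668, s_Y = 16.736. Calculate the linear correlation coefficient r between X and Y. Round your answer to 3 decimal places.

r = Cov(X,Y) / (s_X · s_Y) = -104.985 / (10.668 × 16.736)
  = -104.985 / 178.5396 ≈ -0.588

-0.588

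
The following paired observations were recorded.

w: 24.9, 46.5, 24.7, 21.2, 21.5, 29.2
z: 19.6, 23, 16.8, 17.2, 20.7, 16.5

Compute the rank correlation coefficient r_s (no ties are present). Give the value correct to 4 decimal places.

Rank w: 4, 6, 3, 1, 2, 5
Rank z: 4, 6, 2, 3, 5, 1
d = rank(w) − rank(z): 0, 0, 1, -2, -3, 4; Σd² = 30
ρ = 1 − 6Σd² / [n(n²−1)] = 1 − 6×30 / (6×35) = 1 − 180/210 ≈ 0.1429

0.1429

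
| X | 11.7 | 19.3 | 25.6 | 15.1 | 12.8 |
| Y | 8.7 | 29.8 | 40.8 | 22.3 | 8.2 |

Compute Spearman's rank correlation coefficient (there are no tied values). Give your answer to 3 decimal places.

0.900

Rank X: 1, 4, 5, 3, 2
Rank Y: 2, 4, 5, 3, 1
d = rank(X) − rank(Y): -1, 0, 0, 0, 1; Σd² = 2
ρ = 1 − 6Σd² / [n(n²−1)] = 1 − 6×2 / (5×24) = 1 − 12/120 ≈ 0.900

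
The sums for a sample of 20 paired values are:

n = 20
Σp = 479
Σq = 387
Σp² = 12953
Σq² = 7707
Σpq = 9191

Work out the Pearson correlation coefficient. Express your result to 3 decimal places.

r = (nΣpq − ΣpΣq) / √[(nΣp² − (Σp)²)(nΣq² − (Σq)²)]
Numerator: 20×9191 − 479×387 = -1553
Denominator: √[(259060 − 229441)(154140 − 149769)] = √[29619 × 4371] = 11378.2533
r = -1553 / 11378.2533 ≈ -0.136

-0.136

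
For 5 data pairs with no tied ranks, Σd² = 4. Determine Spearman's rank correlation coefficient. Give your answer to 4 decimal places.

ρ = 1 − 6Σd² / [n(n²−1)] = 1 − 6×4 / (5×24)
  = 1 − 24/120 = 1 − 0.20000 ≈ 0.8000

0.8000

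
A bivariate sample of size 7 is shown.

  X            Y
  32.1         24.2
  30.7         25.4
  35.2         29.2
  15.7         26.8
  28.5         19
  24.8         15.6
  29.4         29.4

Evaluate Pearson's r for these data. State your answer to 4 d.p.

0.2007

n = 7, ΣX = 196.4, ΣY = 169.6, ΣX² = 5750.08, ΣY² = 4270.4, ΣXY = 4797.94
nΣXY − ΣXΣY = 33585.58 − 33309.44 = 276.14
nΣX² − (ΣX)² = 40250.56 − 38572.96 = 1677.6; nΣY² − (ΣY)² = 29892.8 − 28764.16 = 1128.64
r = 276.14 / √(1677.6 × 1128.64) = 276.14 / 1376.0111 ≈ 0.2007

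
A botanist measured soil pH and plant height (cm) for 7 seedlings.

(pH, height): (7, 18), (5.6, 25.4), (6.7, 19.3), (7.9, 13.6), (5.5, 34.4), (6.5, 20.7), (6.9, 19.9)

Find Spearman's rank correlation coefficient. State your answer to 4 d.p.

-0.9643

Rank pH: 6, 2, 4, 7, 1, 3, 5
Rank height: 2, 6, 3, 1, 7, 5, 4
d = rank(pH) − rank(height): 4, -4, 1, 6, -6, -2, 1; Σd² = 110
ρ = 1 − 6Σd² / [n(n²−1)] = 1 − 6×110 / (7×48) = 1 − 660/336 ≈ -0.9643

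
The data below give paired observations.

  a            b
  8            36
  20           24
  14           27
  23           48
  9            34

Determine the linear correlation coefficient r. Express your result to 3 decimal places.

n = 5, Σa = 74, Σb = 169, Σa² = 1270, Σb² = 6061, Σab = 2556
nΣab − ΣaΣb = 12780 − 12506 = 274
nΣa² − (Σa)² = 6350 − 5476 = 874; nΣb² − (Σb)² = 30305 − 28561 = 1744
r = 274 / √(874 × 1744) = 274 / 1234.6076 ≈ 0.222

0.222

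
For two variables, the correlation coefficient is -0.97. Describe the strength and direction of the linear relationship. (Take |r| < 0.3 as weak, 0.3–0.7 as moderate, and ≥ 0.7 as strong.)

r = -0.97 < 0 so the relationship is negative.
|r| = 0.97, which falls in the strong range.

strong negative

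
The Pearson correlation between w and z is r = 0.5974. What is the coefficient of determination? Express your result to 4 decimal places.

r² = (0.5974)² = 0.3569

0.3569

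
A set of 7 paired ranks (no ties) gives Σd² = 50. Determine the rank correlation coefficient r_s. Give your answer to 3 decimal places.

0.107

ρ = 1 − 6Σd² / [n(n²−1)] = 1 − 6×50 / (7×48)
  = 1 − 300/336 = 1 − 0.8929 ≈ 0.107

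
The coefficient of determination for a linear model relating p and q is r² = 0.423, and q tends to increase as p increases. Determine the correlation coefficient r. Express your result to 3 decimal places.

|r| = √0.423 = 0.650
The association is positive, so r = 0.650.

0.650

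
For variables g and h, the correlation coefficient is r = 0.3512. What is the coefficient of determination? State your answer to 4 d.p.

r² = (0.3512)² = 0.1233

0.1233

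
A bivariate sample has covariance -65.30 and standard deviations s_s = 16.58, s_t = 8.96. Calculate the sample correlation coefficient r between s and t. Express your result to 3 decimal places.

-0.440

r = Cov(s,t) / (s_s · s_t) = -65.30 / (16.58 × 8.96)
  = -65.30 / 148.5568 ≈ -0.440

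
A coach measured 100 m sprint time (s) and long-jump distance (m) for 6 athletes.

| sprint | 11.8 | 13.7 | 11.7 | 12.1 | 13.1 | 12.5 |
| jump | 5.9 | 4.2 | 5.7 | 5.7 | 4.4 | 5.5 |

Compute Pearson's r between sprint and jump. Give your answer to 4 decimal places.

n = 6, Σx = 74.9, Σy = 31.4, Σx² = 938.09, Σy² = 167.04, Σxy = 389.21
nΣxy − ΣxΣy = 2335.26 − 2351.86 = -16.6
nΣx² − (Σx)² = 5628.54 − 5610.01 = 18.53; nΣy² − (Σy)² = 1002.24 − 985.96 = 16.28
r = -16.6 / √(18.53 × 16.28) = -16.6 / 17.3686 ≈ -0.9557

-0.9557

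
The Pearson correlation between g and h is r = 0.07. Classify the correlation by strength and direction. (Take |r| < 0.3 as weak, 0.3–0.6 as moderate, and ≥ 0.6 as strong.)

r = 0.07 > 0 so the relationship is positive.
|r| = 0.07, which falls in the weak range.

weak positive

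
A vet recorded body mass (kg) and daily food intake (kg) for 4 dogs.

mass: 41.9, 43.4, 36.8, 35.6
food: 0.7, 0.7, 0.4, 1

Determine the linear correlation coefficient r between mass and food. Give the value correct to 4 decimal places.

n = 4, Σx = 157.7, Σy = 2.8, Σx² = 6260.77, Σy² = 2.14, Σxy = 110.03
nΣxy − ΣxΣy = 440.12 − 441.56 = -1.44
nΣx² − (Σx)² = 25043.08 − 24869.29 = 173.79; nΣy² − (Σy)² = 8.56 − 7.84 = 0.72
r = -1.44 / √(173.79 × 0.72) = -1.44 / 11.1861 ≈ -0.1287

-0.1287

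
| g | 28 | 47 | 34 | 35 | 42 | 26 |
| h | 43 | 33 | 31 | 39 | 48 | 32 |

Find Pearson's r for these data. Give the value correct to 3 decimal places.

n = 6, Σg = 212, Σh = 226, Σg² = 7814, Σh² = 8748, Σgh = 8022
nΣgh − ΣgΣh = 48132 − 47912 = 220
nΣg² − (Σg)² = 46884 − 44944 = 1940; nΣh² − (Σh)² = 52488 − 51076 = 1412
r = 220 / √(1940 × 1412) = 220 / 1655.0770 ≈ 0.133

0.133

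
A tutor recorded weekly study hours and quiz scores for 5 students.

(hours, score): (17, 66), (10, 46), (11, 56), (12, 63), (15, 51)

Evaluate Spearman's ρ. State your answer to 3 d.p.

0.700

Rank hours: 5, 1, 2, 3, 4
Rank score: 5, 1, 3, 4, 2
d = rank(hours) − rank(score): 0, 0, -1, -1, 2; Σd² = 6
ρ = 1 − 6Σd² / [n(n²−1)] = 1 − 6×6 / (5×24) = 1 − 36/120 ≈ 0.700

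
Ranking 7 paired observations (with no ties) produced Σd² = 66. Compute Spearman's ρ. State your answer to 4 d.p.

ρ = 1 − 6Σd² / [n(n²−1)] = 1 − 6×66 / (7×48)
  = 1 − 396/336 = 1 − 1.17857 ≈ -0.1786

-0.1786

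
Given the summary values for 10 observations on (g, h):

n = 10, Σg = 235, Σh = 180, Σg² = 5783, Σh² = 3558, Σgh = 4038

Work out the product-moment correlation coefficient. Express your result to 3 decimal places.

-0.667

r = (nΣgh − ΣgΣh) / √[(nΣg² − (Σg)²)(nΣh² − (Σh)²)]
Numerator: 10×4038 − 235×180 = -1920
Denominator: √[(57830 − 55225)(35580 − 32400)] = √[2605 × 3180] = 2878.1765
r = -1920 / 2878.1765 ≈ -0.667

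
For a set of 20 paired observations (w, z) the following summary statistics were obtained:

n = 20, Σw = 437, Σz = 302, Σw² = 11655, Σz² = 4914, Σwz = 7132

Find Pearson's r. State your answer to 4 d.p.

r = (nΣwz − ΣwΣz) / √[(nΣw² − (Σw)²)(nΣz² − (Σz)²)]
Numerator: 20×7132 − 437×302 = 10666
Denominator: √[(233100 − 190969)(98280 − 91204)] = √[42131 × 7076] = 17266.1216
r = 10666 / 17266.1216 ≈ 0.6177

0.6177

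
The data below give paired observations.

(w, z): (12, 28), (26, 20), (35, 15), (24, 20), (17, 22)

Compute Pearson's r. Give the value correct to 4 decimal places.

n = 5, Σw = 114, Σz = 105, Σw² = 2910, Σz² = 2293, Σwz = 2235
nΣwz − ΣwΣz = 11175 − 11970 = -795
nΣw² − (Σw)² = 14550 − 12996 = 1554; nΣz² − (Σz)² = 11465 − 11025 = 440
r = -795 / √(1554 × 440) = -795 / 826.8978 ≈ -0.9614

-0.9614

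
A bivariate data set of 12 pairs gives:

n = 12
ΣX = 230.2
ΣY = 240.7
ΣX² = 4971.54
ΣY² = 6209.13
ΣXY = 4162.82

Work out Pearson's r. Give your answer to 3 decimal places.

r = (nΣXY − ΣXΣY) / √[(nΣX² − (ΣX)²)(nΣY² − (ΣY)²)]
Numerator: 12×4162.82 − 230.2×240.7 = -5455.3
Denominator: √[(59658.48 − 52992.04)(74509.56 − 57936.49)] = √[6666.44 × 16573.07] = 10511.1073
r = -5455.3 / 10511.1073 ≈ -0.519

-0.519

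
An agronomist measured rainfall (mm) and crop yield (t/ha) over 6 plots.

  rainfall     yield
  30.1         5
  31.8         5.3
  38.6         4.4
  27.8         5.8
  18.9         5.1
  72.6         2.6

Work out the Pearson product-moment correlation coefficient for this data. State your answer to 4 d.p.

-0.9283

n = 6, Σx = 219.8, Σy = 28.2, Σx² = 9808.02, Σy² = 138.86, Σxy = 935.27
nΣxy − ΣxΣy = 5611.62 − 6198.36 = -586.74
nΣx² − (Σx)² = 58848.12 − 48312.04 = 10536.08; nΣy² − (Σy)² = 833.16 − 795.24 = 37.92
r = -586.74 / √(10536.08 × 37.92) = -586.74 / 632.0824 ≈ -0.9283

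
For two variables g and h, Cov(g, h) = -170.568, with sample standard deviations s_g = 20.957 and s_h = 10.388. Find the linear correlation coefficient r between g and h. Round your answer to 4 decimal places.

-0.7835

r = Cov(g,h) / (s_g · s_h) = -170.568 / (20.957 × 10.388)
  = -170.568 / 217.7013 ≈ -0.7835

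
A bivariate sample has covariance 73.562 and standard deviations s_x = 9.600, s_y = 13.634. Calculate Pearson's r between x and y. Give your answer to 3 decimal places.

r = Cov(x,y) / (s_x · s_y) = 73.562 / (9.600 × 13.634)
  = 73.562 / 130.8864 ≈ 0.562

0.562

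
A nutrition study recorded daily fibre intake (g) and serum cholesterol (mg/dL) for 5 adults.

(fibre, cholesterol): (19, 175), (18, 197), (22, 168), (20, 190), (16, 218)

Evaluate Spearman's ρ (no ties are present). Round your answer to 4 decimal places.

-0.9000

Rank fibre: 3, 2, 5, 4, 1
Rank cholesterol: 2, 4, 1, 3, 5
d = rank(fibre) − rank(cholesterol): 1, -2, 4, 1, -4; Σd² = 38
ρ = 1 − 6Σd² / [n(n²−1)] = 1 − 6×38 / (5×24) = 1 − 228/120 ≈ -0.9000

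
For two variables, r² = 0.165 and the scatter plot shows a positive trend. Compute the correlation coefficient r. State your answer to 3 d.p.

0.406

|r| = √0.165 = 0.406
The association is positive, so r = 0.406.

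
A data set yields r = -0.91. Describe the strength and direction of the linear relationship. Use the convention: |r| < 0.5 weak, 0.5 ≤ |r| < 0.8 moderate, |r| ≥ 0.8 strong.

strong negative

r = -0.91 < 0 so the relationship is negative.
|r| = 0.91, which falls in the strong range.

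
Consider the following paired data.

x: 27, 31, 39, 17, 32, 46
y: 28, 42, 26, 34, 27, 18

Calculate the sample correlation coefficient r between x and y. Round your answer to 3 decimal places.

-0.639

n = 6, Σx = 192, Σy = 175, Σx² = 6640, Σy² = 5433, Σxy = 5342
nΣxy − ΣxΣy = 32052 − 33600 = -1548
nΣx² − (Σx)² = 39840 − 36864 = 2976; nΣy² − (Σy)² = 32598 − 30625 = 1973
r = -1548 / √(2976 × 1973) = -1548 / 2423.1484 ≈ -0.639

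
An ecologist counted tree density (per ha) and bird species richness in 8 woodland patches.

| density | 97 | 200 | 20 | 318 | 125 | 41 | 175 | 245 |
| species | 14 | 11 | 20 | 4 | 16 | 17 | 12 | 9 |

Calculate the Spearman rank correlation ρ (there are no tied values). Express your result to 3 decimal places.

Rank density: 3, 6, 1, 8, 4, 2, 5, 7
Rank species: 5, 3, 8, 1, 6, 7, 4, 2
d = rank(density) − rank(species): -2, 3, -7, 7, -2, -5, 1, 5; Σd² = 166
ρ = 1 − 6Σd² / [n(n²−1)] = 1 − 6×166 / (8×63) = 1 − 996/504 ≈ -0.976

-0.976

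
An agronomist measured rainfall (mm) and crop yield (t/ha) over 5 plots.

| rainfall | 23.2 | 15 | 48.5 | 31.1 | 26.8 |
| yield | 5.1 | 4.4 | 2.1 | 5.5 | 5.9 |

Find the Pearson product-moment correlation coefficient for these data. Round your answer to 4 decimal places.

-0.6659

n = 5, Σx = 144.6, Σy = 23, Σx² = 4800.94, Σy² = 114.84, Σxy = 615.34
nΣxy − ΣxΣy = 3076.7 − 3325.8 = -249.1
nΣx² − (Σx)² = 24004.7 − 20909.16 = 3095.54; nΣy² − (Σy)² = 574.2 − 529 = 45.2
r = -249.1 / √(3095.54 × 45.2) = -249.1 / 374.0567 ≈ -0.6659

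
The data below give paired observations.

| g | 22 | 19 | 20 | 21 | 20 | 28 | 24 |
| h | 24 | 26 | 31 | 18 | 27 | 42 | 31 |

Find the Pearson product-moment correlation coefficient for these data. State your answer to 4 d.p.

0.7332

n = 7, Σg = 154, Σh = 199, Σg² = 3446, Σh² = 5991, Σgh = 4480
nΣgh − ΣgΣh = 31360 − 30646 = 714
nΣg² − (Σg)² = 24122 − 23716 = 406; nΣh² − (Σh)² = 41937 − 39601 = 2336
r = 714 / √(406 × 2336) = 714 / 973.8665 ≈ 0.7332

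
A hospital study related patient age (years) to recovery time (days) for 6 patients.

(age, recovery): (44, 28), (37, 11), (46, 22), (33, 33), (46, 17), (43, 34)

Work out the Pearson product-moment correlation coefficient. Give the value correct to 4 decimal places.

-0.1376

n = 6, Σx = 249, Σy = 145, Σx² = 10475, Σy² = 3923, Σxy = 5984
nΣxy − ΣxΣy = 35904 − 36105 = -201
nΣx² − (Σx)² = 62850 − 62001 = 849; nΣy² − (Σy)² = 23538 − 21025 = 2513
r = -201 / √(849 × 2513) = -201 / 1460.6632 ≈ -0.1376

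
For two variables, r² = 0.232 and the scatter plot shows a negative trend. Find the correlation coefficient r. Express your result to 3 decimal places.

|r| = √0.232 = 0.482
The association is negative, so r = −0.482.

-0.482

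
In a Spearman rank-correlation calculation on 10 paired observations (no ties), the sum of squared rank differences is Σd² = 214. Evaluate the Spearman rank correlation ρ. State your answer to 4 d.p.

-0.2970

ρ = 1 − 6Σd² / [n(n²−1)] = 1 − 6×214 / (10×99)
  = 1 − 1284/990 = 1 − 1.29697 ≈ -0.2970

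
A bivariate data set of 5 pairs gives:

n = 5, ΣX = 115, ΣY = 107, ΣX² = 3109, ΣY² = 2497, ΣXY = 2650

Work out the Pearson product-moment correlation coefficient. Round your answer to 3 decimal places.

0.610

r = (nΣXY − ΣXΣY) / √[(nΣX² − (ΣX)²)(nΣY² − (ΣY)²)]
Numerator: 5×2650 − 115×107 = 945
Denominator: √[(15545 − 13225)(12485 − 11449)] = √[2320 × 1036] = 1550.3290
r = 945 / 1550.3290 ≈ 0.610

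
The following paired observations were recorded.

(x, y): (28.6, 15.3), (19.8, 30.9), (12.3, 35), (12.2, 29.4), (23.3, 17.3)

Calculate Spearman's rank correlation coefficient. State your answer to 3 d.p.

Rank x: 5, 3, 2, 1, 4
Rank y: 1, 4, 5, 3, 2
d = rank(x) − rank(y): 4, -1, -3, -2, 2; Σd² = 34
ρ = 1 − 6Σd² / [n(n²−1)] = 1 − 6×34 / (5×24) = 1 − 204/120 ≈ -0.700

-0.700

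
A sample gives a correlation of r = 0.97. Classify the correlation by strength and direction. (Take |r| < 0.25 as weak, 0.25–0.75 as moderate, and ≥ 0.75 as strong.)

r = 0.97 > 0 so the relationship is positive.
|r| = 0.97, which falls in the strong range.

strong positive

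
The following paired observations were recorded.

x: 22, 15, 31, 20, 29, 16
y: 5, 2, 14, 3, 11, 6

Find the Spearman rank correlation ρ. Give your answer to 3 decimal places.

0.829

Rank x: 4, 1, 6, 3, 5, 2
Rank y: 3, 1, 6, 2, 5, 4
d = rank(x) − rank(y): 1, 0, 0, 1, 0, -2; Σd² = 6
ρ = 1 − 6Σd² / [n(n²−1)] = 1 − 6×6 / (6×35) = 1 − 36/210 ≈ 0.829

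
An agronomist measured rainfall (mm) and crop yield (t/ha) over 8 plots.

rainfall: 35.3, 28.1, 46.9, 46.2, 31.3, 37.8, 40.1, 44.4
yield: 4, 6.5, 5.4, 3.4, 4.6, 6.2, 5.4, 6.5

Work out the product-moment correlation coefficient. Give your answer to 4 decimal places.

n = 8, Σx = 310.1, Σy = 42, Σx² = 12357.65, Σy² = 229.98, Σxy = 1617.67
nΣxy − ΣxΣy = 12941.36 − 13024.2 = -82.84
nΣx² − (Σx)² = 98861.2 − 96162.01 = 2699.19; nΣy² − (Σy)² = 1839.84 − 1764 = 75.84
r = -82.84 / √(2699.19 × 75.84) = -82.84 / 452.4451 ≈ -0.1831

-0.1831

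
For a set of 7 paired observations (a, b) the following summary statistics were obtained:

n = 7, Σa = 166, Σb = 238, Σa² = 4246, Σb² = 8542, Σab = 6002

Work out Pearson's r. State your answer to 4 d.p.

0.9594

r = (nΣab − ΣaΣb) / √[(nΣa² − (Σa)²)(nΣb² − (Σb)²)]
Numerator: 7×6002 − 166×238 = 2506
Denominator: √[(29722 − 27556)(59794 − 56644)] = √[2166 × 3150] = 2612.0681
r = 2506 / 2612.0681 ≈ 0.9594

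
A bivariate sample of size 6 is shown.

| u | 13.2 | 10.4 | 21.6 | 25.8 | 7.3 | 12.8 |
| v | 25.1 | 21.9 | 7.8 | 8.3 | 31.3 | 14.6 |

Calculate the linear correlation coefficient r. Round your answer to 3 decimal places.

-0.889

n = 6, Σu = 91.1, Σv = 109, Σu² = 1631.73, Σv² = 2432.2, Σuv = 1357.07
nΣuv − ΣuΣv = 8142.42 − 9929.9 = -1787.48
nΣu² − (Σu)² = 9790.38 − 8299.21 = 1491.17; nΣv² − (Σv)² = 14593.2 − 11881 = 2712.2
r = -1787.48 / √(1491.17 × 2712.2) = -1787.48 / 2011.0573 ≈ -0.889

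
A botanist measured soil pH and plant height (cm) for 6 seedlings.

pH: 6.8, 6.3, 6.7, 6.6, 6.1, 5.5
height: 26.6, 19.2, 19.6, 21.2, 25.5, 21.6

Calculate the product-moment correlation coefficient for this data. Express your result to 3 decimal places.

n = 6, Σx = 38, Σy = 133.7, Σx² = 241.84, Σy² = 3026.61, Σxy = 847.43
nΣxy − ΣxΣy = 5084.58 − 5080.6 = 3.98
nΣx² − (Σx)² = 1451.04 − 1444 = 7.04; nΣy² − (Σy)² = 18159.66 − 17875.69 = 283.97
r = 3.98 / √(7.04 × 283.97) = 3.98 / 44.7118 ≈ 0.089

0.089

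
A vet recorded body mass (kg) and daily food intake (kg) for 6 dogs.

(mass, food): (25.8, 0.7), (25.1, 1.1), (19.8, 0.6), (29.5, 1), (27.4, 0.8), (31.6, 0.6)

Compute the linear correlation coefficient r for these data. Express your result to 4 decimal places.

0.1333

n = 6, Σx = 159.2, Σy = 4.8, Σx² = 4307.26, Σy² = 4.06, Σxy = 127.93
nΣxy − ΣxΣy = 767.58 − 764.16 = 3.42
nΣx² − (Σx)² = 25843.56 − 25344.64 = 498.92; nΣy² − (Σy)² = 24.36 − 23.04 = 1.32
r = 3.42 / √(498.92 × 1.32) = 3.42 / 25.6627 ≈ 0.1333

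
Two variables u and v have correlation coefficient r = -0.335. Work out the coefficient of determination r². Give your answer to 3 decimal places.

r² = (-0.335)² = 0.112

0.112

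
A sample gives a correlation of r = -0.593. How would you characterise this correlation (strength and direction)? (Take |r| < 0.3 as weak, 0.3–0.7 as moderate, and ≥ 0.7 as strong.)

r = -0.593 < 0 so the relationship is negative.
|r| = 0.593, which falls in the moderate range.

moderate negative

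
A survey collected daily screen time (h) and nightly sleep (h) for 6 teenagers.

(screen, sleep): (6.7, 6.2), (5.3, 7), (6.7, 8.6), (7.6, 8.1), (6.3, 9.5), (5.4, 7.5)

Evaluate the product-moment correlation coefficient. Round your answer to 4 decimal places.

n = 6, Σx = 38, Σy = 46.9, Σx² = 244.48, Σy² = 373.51, Σxy = 298.17
nΣxy − ΣxΣy = 1789.02 − 1782.2 = 6.82
nΣx² − (Σx)² = 1466.88 − 1444 = 22.88; nΣy² − (Σy)² = 2241.06 − 2199.61 = 41.45
r = 6.82 / √(22.88 × 41.45) = 6.82 / 30.7957 ≈ 0.2215

0.2215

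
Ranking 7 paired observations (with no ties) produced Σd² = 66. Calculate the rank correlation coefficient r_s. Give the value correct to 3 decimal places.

-0.179

ρ = 1 − 6Σd² / [n(n²−1)] = 1 − 6×66 / (7×48)
  = 1 − 396/336 = 1 − 1.1786 ≈ -0.179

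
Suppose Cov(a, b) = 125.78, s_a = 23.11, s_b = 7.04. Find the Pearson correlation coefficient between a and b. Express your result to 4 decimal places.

r = Cov(a,b) / (s_a · s_b) = 125.78 / (23.11 × 7.04)
  = 125.78 / 162.6944 ≈ 0.7731

0.7731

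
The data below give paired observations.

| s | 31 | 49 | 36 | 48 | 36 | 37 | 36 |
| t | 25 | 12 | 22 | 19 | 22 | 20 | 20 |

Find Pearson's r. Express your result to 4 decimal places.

n = 7, Σs = 273, Σt = 140, Σs² = 10923, Σt² = 2898, Σst = 5319
nΣst − ΣsΣt = 37233 − 38220 = -987
nΣs² − (Σs)² = 76461 − 74529 = 1932; nΣt² − (Σt)² = 20286 − 19600 = 686
r = -987 / √(1932 × 686) = -987 / 1151.2393 ≈ -0.8573

-0.8573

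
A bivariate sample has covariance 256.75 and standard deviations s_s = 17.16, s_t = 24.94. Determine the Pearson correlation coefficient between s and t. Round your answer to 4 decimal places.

0.5999

r = Cov(s,t) / (s_s · s_t) = 256.75 / (17.16 × 24.94)
  = 256.75 / 427.9704 ≈ 0.5999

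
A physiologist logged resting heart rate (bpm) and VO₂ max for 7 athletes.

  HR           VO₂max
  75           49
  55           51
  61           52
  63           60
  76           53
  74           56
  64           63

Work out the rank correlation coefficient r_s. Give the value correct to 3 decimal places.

Rank HR: 6, 1, 2, 3, 7, 5, 4
Rank VO₂max: 1, 2, 3, 6, 4, 5, 7
d = rank(HR) − rank(VO₂max): 5, -1, -1, -3, 3, 0, -3; Σd² = 54
ρ = 1 − 6Σd² / [n(n²−1)] = 1 − 6×54 / (7×48) = 1 − 324/336 ≈ 0.036

0.036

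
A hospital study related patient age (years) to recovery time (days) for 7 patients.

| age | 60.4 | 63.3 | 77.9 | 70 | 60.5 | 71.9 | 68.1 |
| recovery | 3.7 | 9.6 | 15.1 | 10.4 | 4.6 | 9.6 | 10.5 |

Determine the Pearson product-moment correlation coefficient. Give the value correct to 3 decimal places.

0.910

n = 7, Σx = 472.1, Σy = 63.5, Σx² = 32090.93, Σy² = 665.59, Σxy = 4419.04
nΣxy − ΣxΣy = 30933.28 − 29978.35 = 954.93
nΣx² − (Σx)² = 224636.51 − 222878.41 = 1758.1; nΣy² − (Σy)² = 4659.13 − 4032.25 = 626.88
r = 954.93 / √(1758.1 × 626.88) = 954.93 / 1049.8179 ≈ 0.910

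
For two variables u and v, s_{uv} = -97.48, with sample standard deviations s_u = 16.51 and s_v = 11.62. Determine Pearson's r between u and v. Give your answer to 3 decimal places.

r = Cov(u,v) / (s_u · s_v) = -97.48 / (16.51 × 11.62)
  = -97.48 / 191.8462 ≈ -0.508

-0.508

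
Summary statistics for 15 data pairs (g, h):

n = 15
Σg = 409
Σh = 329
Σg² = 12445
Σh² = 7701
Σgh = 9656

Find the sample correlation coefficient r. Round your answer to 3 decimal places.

r = (nΣgh − ΣgΣh) / √[(nΣg² − (Σg)²)(nΣh² − (Σh)²)]
Numerator: 15×9656 − 409×329 = 10279
Denominator: √[(186675 − 167281)(115515 − 108241)] = √[19394 × 7274] = 11877.3716
r = 10279 / 11877.3716 ≈ 0.865

0.865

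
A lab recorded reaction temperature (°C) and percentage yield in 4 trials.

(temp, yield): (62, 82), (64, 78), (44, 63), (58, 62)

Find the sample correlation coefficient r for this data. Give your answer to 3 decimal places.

0.718

n = 4, Σx = 228, Σy = 285, Σx² = 13240, Σy² = 20621, Σxy = 16444
nΣxy − ΣxΣy = 65776 − 64980 = 796
nΣx² − (Σx)² = 52960 − 51984 = 976; nΣy² − (Σy)² = 82484 − 81225 = 1259
r = 796 / √(976 × 1259) = 796 / 1108.5053 ≈ 0.718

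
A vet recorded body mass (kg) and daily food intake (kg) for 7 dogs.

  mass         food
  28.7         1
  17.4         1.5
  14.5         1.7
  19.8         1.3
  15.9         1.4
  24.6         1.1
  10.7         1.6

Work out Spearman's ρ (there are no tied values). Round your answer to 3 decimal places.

-0.929

Rank mass: 7, 4, 2, 5, 3, 6, 1
Rank food: 1, 5, 7, 3, 4, 2, 6
d = rank(mass) − rank(food): 6, -1, -5, 2, -1, 4, -5; Σd² = 108
ρ = 1 − 6Σd² / [n(n²−1)] = 1 − 6×108 / (7×48) = 1 − 648/336 ≈ -0.929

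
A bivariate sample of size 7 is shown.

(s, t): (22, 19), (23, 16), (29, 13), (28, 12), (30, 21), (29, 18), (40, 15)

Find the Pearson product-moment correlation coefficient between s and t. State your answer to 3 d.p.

n = 7, Σs = 201, Σt = 114, Σs² = 5979, Σt² = 1920, Σst = 3251
nΣst − ΣsΣt = 22757 − 22914 = -157
nΣs² − (Σs)² = 41853 − 40401 = 1452; nΣt² − (Σt)² = 13440 − 12996 = 444
r = -157 / √(1452 × 444) = -157 / 802.9247 ≈ -0.196

-0.196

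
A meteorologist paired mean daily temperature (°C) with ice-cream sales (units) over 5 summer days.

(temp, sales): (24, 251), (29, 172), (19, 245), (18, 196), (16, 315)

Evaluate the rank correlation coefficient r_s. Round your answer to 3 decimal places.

Rank temp: 4, 5, 3, 2, 1
Rank sales: 4, 1, 3, 2, 5
d = rank(temp) − rank(sales): 0, 4, 0, 0, -4; Σd² = 32
ρ = 1 − 6Σd² / [n(n²−1)] = 1 − 6×32 / (5×24) = 1 − 192/120 ≈ -0.600

-0.600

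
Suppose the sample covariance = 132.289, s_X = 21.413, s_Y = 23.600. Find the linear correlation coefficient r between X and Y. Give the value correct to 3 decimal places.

r = Cov(X,Y) / (s_X · s_Y) = 132.289 / (21.413 × 23.600)
  = 132.289 / 505.3468 ≈ 0.262

0.262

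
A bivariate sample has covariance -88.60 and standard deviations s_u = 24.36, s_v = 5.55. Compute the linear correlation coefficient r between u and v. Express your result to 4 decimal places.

r = Cov(u,v) / (s_u · s_v) = -88.60 / (24.36 × 5.55)
  = -88.60 / 135.1980 ≈ -0.6553

-0.6553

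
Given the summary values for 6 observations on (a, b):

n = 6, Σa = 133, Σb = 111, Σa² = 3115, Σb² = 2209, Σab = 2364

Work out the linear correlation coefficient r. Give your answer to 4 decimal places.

-0.5991

r = (nΣab − ΣaΣb) / √[(nΣa² − (Σa)²)(nΣb² − (Σb)²)]
Numerator: 6×2364 − 133×111 = -579
Denominator: √[(18690 − 17689)(13254 − 12321)] = √[1001 × 933] = 966.4021
r = -579 / 966.4021 ≈ -0.5991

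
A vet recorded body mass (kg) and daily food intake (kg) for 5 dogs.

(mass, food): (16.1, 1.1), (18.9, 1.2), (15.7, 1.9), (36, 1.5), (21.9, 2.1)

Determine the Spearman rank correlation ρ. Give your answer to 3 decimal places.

0.200

Rank mass: 2, 3, 1, 5, 4
Rank food: 1, 2, 4, 3, 5
d = rank(mass) − rank(food): 1, 1, -3, 2, -1; Σd² = 16
ρ = 1 − 6Σd² / [n(n²−1)] = 1 − 6×16 / (5×24) = 1 − 96/120 ≈ 0.200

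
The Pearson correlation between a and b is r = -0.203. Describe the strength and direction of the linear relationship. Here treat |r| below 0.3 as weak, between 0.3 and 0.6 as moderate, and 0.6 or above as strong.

r = -0.203 < 0 so the relationship is negative.
|r| = 0.203, which falls in the weak range.

weak negative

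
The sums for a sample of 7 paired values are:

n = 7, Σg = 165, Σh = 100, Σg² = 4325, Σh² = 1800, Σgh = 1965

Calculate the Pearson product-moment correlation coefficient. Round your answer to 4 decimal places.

-0.9748

r = (nΣgh − ΣgΣh) / √[(nΣg² − (Σg)²)(nΣh² − (Σh)²)]
Numerator: 7×1965 − 165×100 = -2745
Denominator: √[(30275 − 27225)(12600 − 10000)] = √[3050 × 2600] = 2816.0256
r = -2745 / 2816.0256 ≈ -0.9748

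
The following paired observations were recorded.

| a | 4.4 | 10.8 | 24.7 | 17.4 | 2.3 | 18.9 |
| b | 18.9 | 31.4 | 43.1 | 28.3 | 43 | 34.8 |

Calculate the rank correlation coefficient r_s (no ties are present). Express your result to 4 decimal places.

0.3714

Rank a: 2, 3, 6, 4, 1, 5
Rank b: 1, 3, 6, 2, 5, 4
d = rank(a) − rank(b): 1, 0, 0, 2, -4, 1; Σd² = 22
ρ = 1 − 6Σd² / [n(n²−1)] = 1 − 6×22 / (6×35) = 1 − 132/210 ≈ 0.3714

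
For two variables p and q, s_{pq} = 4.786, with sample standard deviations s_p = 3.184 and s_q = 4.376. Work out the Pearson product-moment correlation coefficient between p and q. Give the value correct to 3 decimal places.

r = Cov(p,q) / (s_p · s_q) = 4.786 / (3.184 × 4.376)
  = 4.786 / 13.9332 ≈ 0.343

0.343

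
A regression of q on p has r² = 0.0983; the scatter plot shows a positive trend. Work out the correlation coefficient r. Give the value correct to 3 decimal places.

0.314

|r| = √0.0983 = 0.314
The association is positive, so r = 0.314.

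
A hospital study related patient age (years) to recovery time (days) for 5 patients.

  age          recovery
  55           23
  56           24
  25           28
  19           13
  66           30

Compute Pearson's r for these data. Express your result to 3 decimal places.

0.585

n = 5, Σx = 221, Σy = 118, Σx² = 11503, Σy² = 2958, Σxy = 5536
nΣxy − ΣxΣy = 27680 − 26078 = 1602
nΣx² − (Σx)² = 57515 − 48841 = 8674; nΣy² − (Σy)² = 14790 − 13924 = 866
r = 1602 / √(8674 × 866) = 1602 / 2740.7452 ≈ 0.585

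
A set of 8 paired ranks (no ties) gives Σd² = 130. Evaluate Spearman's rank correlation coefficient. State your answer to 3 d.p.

-0.548

ρ = 1 − 6Σd² / [n(n²−1)] = 1 − 6×130 / (8×63)
  = 1 − 780/504 = 1 − 1.5476 ≈ -0.548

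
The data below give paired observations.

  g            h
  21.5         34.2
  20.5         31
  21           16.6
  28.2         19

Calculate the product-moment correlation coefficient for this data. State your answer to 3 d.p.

n = 4, Σg = 91.2, Σh = 100.8, Σg² = 2118.74, Σh² = 2767.2, Σgh = 2255.2
nΣgh − ΣgΣh = 9020.8 − 9192.96 = -172.16
nΣg² − (Σg)² = 8474.96 − 8317.44 = 157.52; nΣh² − (Σh)² = 11068.8 − 10160.64 = 908.16
r = -172.16 / √(157.52 × 908.16) = -172.16 / 378.2240 ≈ -0.455

-0.455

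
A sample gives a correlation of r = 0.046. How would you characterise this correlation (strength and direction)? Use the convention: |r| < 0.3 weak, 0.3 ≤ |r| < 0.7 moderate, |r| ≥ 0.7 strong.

r = 0.046 > 0 so the relationship is positive.
|r| = 0.046, which falls in the weak range.

weak positive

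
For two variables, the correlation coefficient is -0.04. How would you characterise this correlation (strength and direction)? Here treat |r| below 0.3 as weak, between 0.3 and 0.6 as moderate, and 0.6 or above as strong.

weak negative

r = -0.04 < 0 so the relationship is negative.
|r| = 0.04, which falls in the weak range.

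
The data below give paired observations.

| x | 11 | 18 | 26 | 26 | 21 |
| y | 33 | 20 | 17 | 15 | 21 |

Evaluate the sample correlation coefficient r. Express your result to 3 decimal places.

n = 5, Σx = 102, Σy = 106, Σx² = 2238, Σy² = 2444, Σxy = 1996
nΣxy − ΣxΣy = 9980 − 10812 = -832
nΣx² − (Σx)² = 11190 − 10404 = 786; nΣy² − (Σy)² = 12220 − 11236 = 984
r = -832 / √(786 × 984) = -832 / 879.4453 ≈ -0.946

-0.946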